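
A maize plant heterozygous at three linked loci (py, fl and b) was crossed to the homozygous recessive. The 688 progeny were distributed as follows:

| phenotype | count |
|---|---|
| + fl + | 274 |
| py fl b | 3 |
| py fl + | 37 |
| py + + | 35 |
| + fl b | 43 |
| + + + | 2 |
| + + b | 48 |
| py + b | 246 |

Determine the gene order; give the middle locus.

fl

The two most frequent reciprocal classes, + fl + and py + b, are the parental types, so the F1 was + fl + / py + b.
The two rarest classes, + + + and py fl b, are the double crossovers. Comparing them with the parentals, only the fl allele has switched, so fl is the middle locus and the order is b – fl – py.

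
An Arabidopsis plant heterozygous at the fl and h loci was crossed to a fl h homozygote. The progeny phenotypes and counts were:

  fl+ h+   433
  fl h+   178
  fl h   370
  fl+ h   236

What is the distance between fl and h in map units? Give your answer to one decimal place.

The two most frequent classes, fl+ h+ (433) and fl h (370), are the parental types, so the F1 was fl+ h+ / fl h.
The recombinant classes are fl+ h and fl h+: 236 + 178 = 414.
Recombination frequency = 414/1217 = 0.3402 ≈ 34.0%, i.e. 34.0 map units.

34.0 map units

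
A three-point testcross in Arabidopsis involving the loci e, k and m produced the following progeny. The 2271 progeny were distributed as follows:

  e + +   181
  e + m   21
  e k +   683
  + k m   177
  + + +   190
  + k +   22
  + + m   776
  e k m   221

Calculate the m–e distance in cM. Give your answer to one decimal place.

The two most frequent reciprocal classes, e k + and + + m, are the parental types, so the F1 was e k + / + + m.
The two rarest classes, + k + and e + m, are the double crossovers. Comparing them with the parentals, only the e allele has switched, so e is the middle locus and the order is m – e – k.
Crossovers in the m–e interval produce the single-crossover classes e k m and + + + (221 + 190 = 411) plus the double crossovers (43).
RF(m–e) = (411 + 43) / 2271 = 454/2271 = 0.1999 → 20.0 cM.

20.0 cM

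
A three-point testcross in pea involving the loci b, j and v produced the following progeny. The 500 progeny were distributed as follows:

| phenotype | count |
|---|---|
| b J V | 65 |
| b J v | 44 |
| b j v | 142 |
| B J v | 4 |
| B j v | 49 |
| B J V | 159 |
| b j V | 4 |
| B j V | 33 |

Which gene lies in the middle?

v

The two most frequent reciprocal classes, B J V and b j v, are the parental types, so the F1 was B J V / b j v.
The two rarest classes, B J v and b j V, are the double crossovers. Comparing them with the parentals, only the v allele has switched, so v is the middle locus and the order is b – v – j.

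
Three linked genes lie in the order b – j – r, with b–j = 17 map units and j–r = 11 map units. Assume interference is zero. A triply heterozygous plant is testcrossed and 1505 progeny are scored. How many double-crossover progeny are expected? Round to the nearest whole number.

Map distances give recombination frequencies of 0.170 and 0.110 for the two intervals.
With no interference, expected double-crossover frequency = 0.170 × 0.110 = 0.01870.
Expected number = 0.01870 × 1505 = 28.14 ≈ 28.

28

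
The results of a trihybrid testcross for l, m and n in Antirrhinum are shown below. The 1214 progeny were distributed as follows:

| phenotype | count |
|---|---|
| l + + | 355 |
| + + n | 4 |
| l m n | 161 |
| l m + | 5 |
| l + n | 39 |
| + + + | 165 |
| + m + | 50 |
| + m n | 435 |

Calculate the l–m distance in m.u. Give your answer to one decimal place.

27.6 m.u.

The two most frequent reciprocal classes, + m n and l + +, are the parental types, so the F1 was + m n / l + +.
The two rarest classes, + + n and l m +, are the double crossovers. Comparing them with the parentals, only the m allele has switched, so m is the middle locus and the order is n – m – l.
Crossovers in the m–l interval produce the single-crossover classes l m n and + + + (161 + 165 = 326) plus the double crossovers (9).
RF(m–l) = (326 + 9) / 1214 = 335/1214 = 0.2759 → 27.6 m.u.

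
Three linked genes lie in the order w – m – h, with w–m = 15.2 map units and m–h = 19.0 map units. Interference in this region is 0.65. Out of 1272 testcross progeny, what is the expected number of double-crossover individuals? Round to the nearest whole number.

Map distances give recombination frequencies of 0.152 and 0.190 for the two intervals.
With interference 0.65 (so coincidence = 0.35), expected double-crossover frequency = 0.152 × 0.190 × 0.35 = 0.01011.
Expected number = 0.01011 × 1272 = 12.86 ≈ 13.

13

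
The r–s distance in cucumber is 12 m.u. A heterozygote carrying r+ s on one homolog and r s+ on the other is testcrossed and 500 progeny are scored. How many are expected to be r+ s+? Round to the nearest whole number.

30

A map distance of 12 m.u. corresponds to a recombination frequency of 0.120.
The F1 is r+ s / r s+, so r+ s+ is a recombinant gamete class with expected frequency r/2 = 0.120/2 = 0.0600.
Expected number = 0.0600 × 500 = 30.00 ≈ 30.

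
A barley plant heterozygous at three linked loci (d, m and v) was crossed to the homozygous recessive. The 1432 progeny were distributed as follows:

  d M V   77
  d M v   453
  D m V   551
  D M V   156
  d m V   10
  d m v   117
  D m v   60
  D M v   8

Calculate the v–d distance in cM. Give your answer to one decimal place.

10.8 cM

The two most frequent reciprocal classes, d M v and D m V, are the parental types, so the F1 was d M v / D m V.
The two rarest classes, D M v and d m V, are the double crossovers. Comparing them with the parentals, only the d allele has switched, so d is the middle locus and the order is v – d – m.
Crossovers in the v–d interval produce the single-crossover classes d M V and D m v (77 + 60 = 137) plus the double crossovers (18).
RF(v–d) = (137 + 18) / 1432 = 155/1432 = 0.1082 → 10.8 cM.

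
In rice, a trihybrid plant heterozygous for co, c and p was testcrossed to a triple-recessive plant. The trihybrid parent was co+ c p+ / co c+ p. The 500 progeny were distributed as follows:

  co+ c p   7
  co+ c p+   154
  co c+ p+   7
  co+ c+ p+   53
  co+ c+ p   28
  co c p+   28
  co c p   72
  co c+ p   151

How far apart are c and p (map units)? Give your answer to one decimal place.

27.8 map units

The two rarest classes, co+ c p and co c+ p+, are the double crossovers. Comparing them with the parentals, only the p allele has switched, so p is the middle locus and the order is co – p – c.
Crossovers in the p–c interval produce the single-crossover classes co+ c+ p+ and co c p (53 + 72 = 125) plus the double crossovers (14).
RF(p–c) = (125 + 14) / 500 = 139/500 = 0.2780 → 27.8 map units.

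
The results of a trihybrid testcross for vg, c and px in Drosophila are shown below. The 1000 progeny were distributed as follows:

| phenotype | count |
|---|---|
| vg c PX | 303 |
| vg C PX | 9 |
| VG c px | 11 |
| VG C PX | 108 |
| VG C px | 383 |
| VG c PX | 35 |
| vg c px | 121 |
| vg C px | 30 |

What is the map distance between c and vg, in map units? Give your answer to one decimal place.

The two most frequent reciprocal classes, vg c PX and VG C px, are the parental types, so the F1 was vg c PX / VG C px.
The two rarest classes, vg C PX and VG c px, are the double crossovers. Comparing them with the parentals, only the c allele has switched, so c is the middle locus and the order is px – c – vg.
Crossovers in the c–vg interval produce the single-crossover classes VG c PX and vg C px (35 + 30 = 65) plus the double crossovers (20).
RF(c–vg) = (65 + 20) / 1000 = 85/1000 = 0.0850 → 8.5 map units.

8.5 map units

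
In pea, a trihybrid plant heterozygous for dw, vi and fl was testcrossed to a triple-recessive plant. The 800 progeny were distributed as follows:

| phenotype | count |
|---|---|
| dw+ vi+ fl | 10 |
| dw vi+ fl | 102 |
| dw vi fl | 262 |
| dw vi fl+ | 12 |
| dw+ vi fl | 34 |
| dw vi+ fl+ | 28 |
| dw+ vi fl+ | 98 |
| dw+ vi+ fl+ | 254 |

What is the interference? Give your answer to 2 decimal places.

0.06

The two most frequent reciprocal classes, dw+ vi+ fl+ and dw vi fl, are the parental types, so the F1 was dw+ vi+ fl+ / dw vi fl.
The two rarest classes, dw+ vi+ fl and dw vi fl+, are the double crossovers. Comparing them with the parentals, only the fl allele has switched, so fl is the middle locus and the order is dw – fl – vi.
dw–fl: (62 + 22)/800 = 0.1050; fl–vi: (200 + 22)/800 = 0.2775.
Expected DCO frequency = 0.1050 × 0.2775 ≈ 0.02914; observed = 22/800 ≈ 0.02750.
Coefficient of coincidence = 0.02750/0.02914 ≈ 0.94; interference = 1 − 0.94 = 0.06.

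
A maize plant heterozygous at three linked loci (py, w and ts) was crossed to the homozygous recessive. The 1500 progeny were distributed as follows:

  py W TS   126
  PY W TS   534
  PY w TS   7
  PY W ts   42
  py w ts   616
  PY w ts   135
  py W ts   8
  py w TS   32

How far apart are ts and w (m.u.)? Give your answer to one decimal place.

5.9 m.u.

The two most frequent reciprocal classes, py w ts and PY W TS, are the parental types, so the F1 was py w ts / PY W TS.
The two rarest classes, py W ts and PY w TS, are the double crossovers. Comparing them with the parentals, only the w allele has switched, so w is the middle locus and the order is py – w – ts.
Crossovers in the w–ts interval produce the single-crossover classes py w TS and PY W ts (32 + 42 = 74) plus the double crossovers (15).
RF(w–ts) = (74 + 15) / 1500 = 89/1500 = 0.0593 → 5.9 m.u.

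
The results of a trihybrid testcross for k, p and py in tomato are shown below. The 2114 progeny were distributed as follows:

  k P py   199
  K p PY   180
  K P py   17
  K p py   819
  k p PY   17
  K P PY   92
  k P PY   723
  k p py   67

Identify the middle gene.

The two most frequent reciprocal classes, k P PY and K p py, are the parental types, so the F1 was k P PY / K p py.
The two rarest classes, k p PY and K P py, are the double crossovers. Comparing them with the parentals, only the p allele has switched, so p is the middle locus and the order is k – p – py.

p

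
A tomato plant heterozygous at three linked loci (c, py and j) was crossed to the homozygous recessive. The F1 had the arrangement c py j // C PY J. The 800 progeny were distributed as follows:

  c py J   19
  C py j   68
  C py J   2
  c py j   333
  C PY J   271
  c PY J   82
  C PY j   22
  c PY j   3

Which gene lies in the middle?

The two rarest classes, c PY j and C py J, are the double crossovers. Comparing them with the parentals, only the py allele has switched, so py is the middle locus and the order is j – py – c.

py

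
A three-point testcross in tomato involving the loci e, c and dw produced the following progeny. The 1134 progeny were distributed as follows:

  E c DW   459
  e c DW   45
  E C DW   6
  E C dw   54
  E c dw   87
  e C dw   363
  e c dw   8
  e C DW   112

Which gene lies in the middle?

c

The two most frequent reciprocal classes, e C dw and E c DW, are the parental types, so the F1 was e C dw / E c DW.
The two rarest classes, e c dw and E C DW, are the double crossovers. Comparing them with the parentals, only the c allele has switched, so c is the middle locus and the order is e – c – dw.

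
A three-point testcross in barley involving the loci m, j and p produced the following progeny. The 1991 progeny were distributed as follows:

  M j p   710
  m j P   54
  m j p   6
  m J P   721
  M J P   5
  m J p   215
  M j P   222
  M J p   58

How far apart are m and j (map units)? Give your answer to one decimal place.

The two most frequent reciprocal classes, M j p and m J P, are the parental types, so the F1 was M j p / m J P.
The two rarest classes, m j p and M J P, are the double crossovers. Comparing them with the parentals, only the m allele has switched, so m is the middle locus and the order is p – m – j.
Crossovers in the m–j interval produce the single-crossover classes M J p and m j P (58 + 54 = 112) plus the double crossovers (11).
RF(m–j) = (112 + 11) / 1991 = 123/1991 = 0.0618 → 6.2 map units.

6.2 map units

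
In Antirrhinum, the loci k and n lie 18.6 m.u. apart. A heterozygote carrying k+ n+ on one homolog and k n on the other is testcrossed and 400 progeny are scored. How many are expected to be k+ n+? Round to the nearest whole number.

163

A map distance of 18.6 m.u. corresponds to a recombination frequency of 0.186.
The F1 is k+ n+ / k n, so k+ n+ is a parental gamete class with expected frequency (1 − r)/2 = 0.814/2 = 0.4070.
Expected number = 0.4070 × 400 = 162.80 ≈ 163.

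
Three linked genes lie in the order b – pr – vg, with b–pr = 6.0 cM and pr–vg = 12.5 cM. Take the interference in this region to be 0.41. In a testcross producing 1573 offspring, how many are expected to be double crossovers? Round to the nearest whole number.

7

Map distances give recombination frequencies of 0.060 and 0.125 for the two intervals.
With interference 0.41 (so coincidence = 0.59), expected double-crossover frequency = 0.060 × 0.125 × 0.59 = 0.00443.
Expected number = 0.00443 × 1573 = 6.96 ≈ 7.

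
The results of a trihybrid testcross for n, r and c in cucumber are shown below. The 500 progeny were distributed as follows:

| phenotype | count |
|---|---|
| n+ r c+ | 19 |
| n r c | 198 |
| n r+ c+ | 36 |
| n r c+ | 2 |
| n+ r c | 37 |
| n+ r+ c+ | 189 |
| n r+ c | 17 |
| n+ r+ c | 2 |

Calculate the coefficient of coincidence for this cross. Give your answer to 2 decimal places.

0.65

The two most frequent reciprocal classes, n r c and n+ r+ c+, are the parental types, so the F1 was n r c / n+ r+ c+.
The two rarest classes, n r c+ and n+ r+ c, are the double crossovers. Comparing them with the parentals, only the c allele has switched, so c is the middle locus and the order is r – c – n.
r–c: (36 + 4)/500 = 0.0800; c–n: (73 + 4)/500 = 0.1540.
Expected DCO frequency = 0.0800 × 0.1540 ≈ 0.01232; observed = 4/500 ≈ 0.00800.
Coefficient of coincidence = 0.00800/0.01232 ≈ 0.65.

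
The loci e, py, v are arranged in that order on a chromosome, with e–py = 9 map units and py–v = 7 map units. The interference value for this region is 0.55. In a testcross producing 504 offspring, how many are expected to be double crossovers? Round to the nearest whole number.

1

Map distances give recombination frequencies of 0.090 and 0.070 for the two intervals.
With interference 0.55 (so coincidence = 0.45), expected double-crossover frequency = 0.090 × 0.070 × 0.45 = 0.00283.
Expected number = 0.00283 × 504 = 1.43 ≈ 1.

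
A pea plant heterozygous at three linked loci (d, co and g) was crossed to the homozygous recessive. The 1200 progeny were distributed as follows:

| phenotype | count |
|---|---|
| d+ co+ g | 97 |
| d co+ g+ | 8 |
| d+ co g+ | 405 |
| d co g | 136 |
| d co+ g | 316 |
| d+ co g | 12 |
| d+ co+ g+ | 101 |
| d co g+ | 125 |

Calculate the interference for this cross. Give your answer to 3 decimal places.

The two most frequent reciprocal classes, d co+ g and d+ co g+, are the parental types, so the F1 was d co+ g / d+ co g+.
The two rarest classes, d co+ g+ and d+ co g, are the double crossovers. Comparing them with the parentals, only the g allele has switched, so g is the middle locus and the order is d – g – co.
d–g: (222 + 20)/1200 = 0.2017; g–co: (237 + 20)/1200 = 0.2142.
Expected DCO frequency = 0.2017 × 0.2142 ≈ 0.04320; observed = 20/1200 ≈ 0.01667.
Coefficient of coincidence = 0.01667/0.04320 ≈ 0.386; interference = 1 − 0.386 = 0.614.

0.614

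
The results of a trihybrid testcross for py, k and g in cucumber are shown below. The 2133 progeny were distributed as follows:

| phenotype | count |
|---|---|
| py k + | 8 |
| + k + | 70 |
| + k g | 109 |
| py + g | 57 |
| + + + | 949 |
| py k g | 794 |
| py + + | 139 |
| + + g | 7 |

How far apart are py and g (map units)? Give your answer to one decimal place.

The two most frequent reciprocal classes, + + + and py k g, are the parental types, so the F1 was + + + / py k g.
The two rarest classes, + + g and py k +, are the double crossovers. Comparing them with the parentals, only the g allele has switched, so g is the middle locus and the order is k – g – py.
Crossovers in the g–py interval produce the single-crossover classes py + + and + k g (139 + 109 = 248) plus the double crossovers (15).
RF(g–py) = (248 + 15) / 2133 = 263/2133 = 0.1233 → 12.3 map units.

12.3 map units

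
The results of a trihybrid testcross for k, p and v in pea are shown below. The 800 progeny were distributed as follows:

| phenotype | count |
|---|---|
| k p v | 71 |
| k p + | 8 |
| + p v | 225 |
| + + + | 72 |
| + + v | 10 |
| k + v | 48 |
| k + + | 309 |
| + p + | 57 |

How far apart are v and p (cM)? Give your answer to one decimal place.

15.4 cM

The two most frequent reciprocal classes, + p v and k + +, are the parental types, so the F1 was + p v / k + +.
The two rarest classes, + + v and k p +, are the double crossovers. Comparing them with the parentals, only the p allele has switched, so p is the middle locus and the order is k – p – v.
Crossovers in the p–v interval produce the single-crossover classes + p + and k + v (57 + 48 = 105) plus the double crossovers (18).
RF(p–v) = (105 + 18) / 800 = 123/800 = 0.1537 → 15.4 cM.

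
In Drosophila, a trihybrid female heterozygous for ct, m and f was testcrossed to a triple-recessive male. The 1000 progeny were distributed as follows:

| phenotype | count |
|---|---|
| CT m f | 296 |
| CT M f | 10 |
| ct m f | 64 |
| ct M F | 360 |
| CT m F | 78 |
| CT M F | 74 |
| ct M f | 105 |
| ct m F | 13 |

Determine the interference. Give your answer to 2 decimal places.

The two most frequent reciprocal classes, CT m f and ct M F, are the parental types, so the F1 was CT m f / ct M F.
The two rarest classes, CT M f and ct m F, are the double crossovers. Comparing them with the parentals, only the m allele has switched, so m is the middle locus and the order is f – m – ct.
f–m: (183 + 23)/1000 = 0.2060; m–ct: (138 + 23)/1000 = 0.1610.
Expected DCO frequency = 0.2060 × 0.1610 ≈ 0.03317; observed = 23/1000 ≈ 0.02300.
Coefficient of coincidence = 0.02300/0.03317 ≈ 0.69; interference = 1 − 0.69 = 0.31.

0.31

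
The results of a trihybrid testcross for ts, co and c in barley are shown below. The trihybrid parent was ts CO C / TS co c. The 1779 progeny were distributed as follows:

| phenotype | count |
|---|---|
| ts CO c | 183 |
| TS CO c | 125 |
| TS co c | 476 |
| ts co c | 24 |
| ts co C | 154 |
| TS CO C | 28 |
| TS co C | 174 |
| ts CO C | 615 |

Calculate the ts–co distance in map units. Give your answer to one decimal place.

18.6 map units

The two rarest classes, TS CO C and ts co c, are the double crossovers. Comparing them with the parentals, only the ts allele has switched, so ts is the middle locus and the order is co – ts – c.
Crossovers in the co–ts interval produce the single-crossover classes ts co C and TS CO c (154 + 125 = 279) plus the double crossovers (52).
RF(co–ts) = (279 + 52) / 1779 = 331/1779 = 0.1861 → 18.6 map units.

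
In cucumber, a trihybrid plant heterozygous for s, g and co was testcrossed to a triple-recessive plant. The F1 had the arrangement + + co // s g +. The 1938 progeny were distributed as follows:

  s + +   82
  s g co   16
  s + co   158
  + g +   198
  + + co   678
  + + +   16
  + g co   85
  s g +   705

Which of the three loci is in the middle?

The two rarest classes, + + + and s g co, are the double crossovers. Comparing them with the parentals, only the co allele has switched, so co is the middle locus and the order is s – co – g.

co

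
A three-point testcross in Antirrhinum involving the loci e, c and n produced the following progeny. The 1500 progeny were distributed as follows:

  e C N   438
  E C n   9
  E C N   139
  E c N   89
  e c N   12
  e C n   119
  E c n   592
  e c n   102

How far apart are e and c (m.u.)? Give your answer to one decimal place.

The two most frequent reciprocal classes, e C N and E c n, are the parental types, so the F1 was e C N / E c n.
The two rarest classes, e c N and E C n, are the double crossovers. Comparing them with the parentals, only the c allele has switched, so c is the middle locus and the order is e – c – n.
Crossovers in the e–c interval produce the single-crossover classes E C N and e c n (139 + 102 = 241) plus the double crossovers (21).
RF(e–c) = (241 + 21) / 1500 = 262/1500 = 0.1747 → 17.5 m.u.

17.5 m.u.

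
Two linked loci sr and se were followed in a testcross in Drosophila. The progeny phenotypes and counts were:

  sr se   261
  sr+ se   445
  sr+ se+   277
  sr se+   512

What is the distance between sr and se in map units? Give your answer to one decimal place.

36.0 map units

The two most frequent classes, sr+ se (445) and sr se+ (512), are the parental types, so the F1 was sr+ se / sr se+.
The recombinant classes are sr+ se+ and sr se: 277 + 261 = 538.
Recombination frequency = 538/1495 = 0.3599 ≈ 36.0%, i.e. 36.0 map units.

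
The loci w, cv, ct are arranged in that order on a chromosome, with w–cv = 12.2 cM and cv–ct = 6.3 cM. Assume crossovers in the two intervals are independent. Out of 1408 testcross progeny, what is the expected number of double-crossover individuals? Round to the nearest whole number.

Map distances give recombination frequencies of 0.122 and 0.063 for the two intervals.
With no interference, expected double-crossover frequency = 0.122 × 0.063 = 0.00769.
Expected number = 0.00769 × 1408 = 10.82 ≈ 11.

11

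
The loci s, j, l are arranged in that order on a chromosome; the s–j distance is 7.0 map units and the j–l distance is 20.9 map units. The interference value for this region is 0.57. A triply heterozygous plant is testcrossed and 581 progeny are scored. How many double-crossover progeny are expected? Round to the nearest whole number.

4

Map distances give recombination frequencies of 0.070 and 0.209 for the two intervals.
With interference 0.57 (so coincidence = 0.43), expected double-crossover frequency = 0.070 × 0.209 × 0.43 = 0.00629.
Expected number = 0.00629 × 581 = 3.66 ≈ 4.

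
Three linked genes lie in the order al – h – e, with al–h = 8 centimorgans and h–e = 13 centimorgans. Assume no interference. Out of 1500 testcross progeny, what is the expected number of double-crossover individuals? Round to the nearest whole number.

16

Map distances give recombination frequencies of 0.080 and 0.130 for the two intervals.
With no interference, expected double-crossover frequency = 0.080 × 0.130 = 0.01040.
Expected number = 0.01040 × 1500 = 15.60 ≈ 16.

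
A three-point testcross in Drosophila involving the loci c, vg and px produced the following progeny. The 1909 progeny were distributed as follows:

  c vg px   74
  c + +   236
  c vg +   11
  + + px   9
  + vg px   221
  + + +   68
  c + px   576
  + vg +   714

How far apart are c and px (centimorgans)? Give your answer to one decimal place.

25.0 centimorgans

The two most frequent reciprocal classes, + vg + and c + px, are the parental types, so the F1 was + vg + / c + px.
The two rarest classes, c vg + and + + px, are the double crossovers. Comparing them with the parentals, only the c allele has switched, so c is the middle locus and the order is vg – c – px.
Crossovers in the c–px interval produce the single-crossover classes + vg px and c + + (221 + 236 = 457) plus the double crossovers (20).
RF(c–px) = (457 + 20) / 1909 = 477/1909 = 0.2499 → 25.0 centimorgans.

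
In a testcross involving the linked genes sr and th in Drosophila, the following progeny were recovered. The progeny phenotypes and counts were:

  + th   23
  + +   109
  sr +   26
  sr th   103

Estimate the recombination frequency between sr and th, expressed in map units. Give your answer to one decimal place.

18.8 map units

The two most frequent classes, + + (109) and sr th (103), are the parental types, so the F1 was + + / sr th.
The recombinant classes are + th and sr +: 23 + 26 = 49.
Recombination frequency = 49/261 = 0.1877 ≈ 18.8%, i.e. 18.8 map units.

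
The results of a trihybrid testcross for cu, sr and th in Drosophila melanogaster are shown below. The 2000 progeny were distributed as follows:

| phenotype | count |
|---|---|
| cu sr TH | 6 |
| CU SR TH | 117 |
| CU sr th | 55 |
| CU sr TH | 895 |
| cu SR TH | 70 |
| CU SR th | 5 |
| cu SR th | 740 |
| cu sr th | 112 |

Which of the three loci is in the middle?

cu

The two most frequent reciprocal classes, cu SR th and CU sr TH, are the parental types, so the F1 was cu SR th / CU sr TH.
The two rarest classes, CU SR th and cu sr TH, are the double crossovers. Comparing them with the parentals, only the cu allele has switched, so cu is the middle locus and the order is th – cu – sr.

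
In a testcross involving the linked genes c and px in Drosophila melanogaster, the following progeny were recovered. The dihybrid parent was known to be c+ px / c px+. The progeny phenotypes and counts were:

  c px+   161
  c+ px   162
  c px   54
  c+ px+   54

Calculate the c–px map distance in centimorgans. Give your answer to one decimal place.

25.1 centimorgans

The recombinant classes are c+ px+ and c px: 54 + 54 = 108.
Recombination frequency = 108/431 = 0.2506 ≈ 25.1%, i.e. 25.1 centimorgans.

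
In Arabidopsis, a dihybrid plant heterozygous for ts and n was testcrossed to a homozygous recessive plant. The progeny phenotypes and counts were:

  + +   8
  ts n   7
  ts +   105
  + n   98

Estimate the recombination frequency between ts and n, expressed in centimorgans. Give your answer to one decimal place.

The two most frequent classes, + n (98) and ts + (105), are the parental types, so the F1 was + n / ts +.
The recombinant classes are + + and ts n: 8 + 7 = 15.
Recombination frequency = 15/218 = 0.0688 ≈ 6.9%, i.e. 6.9 centimorgans.

6.9 centimorgans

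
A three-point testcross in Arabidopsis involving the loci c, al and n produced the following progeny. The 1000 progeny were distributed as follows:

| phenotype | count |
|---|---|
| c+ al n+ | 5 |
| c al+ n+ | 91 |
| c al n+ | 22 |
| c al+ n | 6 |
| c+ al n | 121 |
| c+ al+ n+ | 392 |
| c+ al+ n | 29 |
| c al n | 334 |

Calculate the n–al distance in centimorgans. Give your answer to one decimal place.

The two most frequent reciprocal classes, c+ al+ n+ and c al n, are the parental types, so the F1 was c+ al+ n+ / c al n.
The two rarest classes, c+ al n+ and c al+ n, are the double crossovers. Comparing them with the parentals, only the al allele has switched, so al is the middle locus and the order is n – al – c.
Crossovers in the n–al interval produce the single-crossover classes c+ al+ n and c al n+ (29 + 22 = 51) plus the double crossovers (11).
RF(n–al) = (51 + 11) / 1000 = 62/1000 = 0.0620 → 6.2 centimorgans.

6.2 centimorgans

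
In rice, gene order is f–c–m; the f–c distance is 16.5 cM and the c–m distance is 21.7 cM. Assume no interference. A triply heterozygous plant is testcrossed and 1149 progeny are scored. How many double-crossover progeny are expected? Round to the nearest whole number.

41

Map distances give recombination frequencies of 0.165 and 0.217 for the two intervals.
With no interference, expected double-crossover frequency = 0.165 × 0.217 = 0.03581.
Expected number = 0.03581 × 1149 = 41.14 ≈ 41.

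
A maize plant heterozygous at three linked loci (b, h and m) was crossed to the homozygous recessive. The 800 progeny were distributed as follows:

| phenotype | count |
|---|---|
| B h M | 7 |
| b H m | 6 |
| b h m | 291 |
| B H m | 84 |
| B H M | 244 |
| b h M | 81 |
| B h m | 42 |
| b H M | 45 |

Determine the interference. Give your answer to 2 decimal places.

0.42

The two most frequent reciprocal classes, B H M and b h m, are the parental types, so the F1 was B H M / b h m.
The two rarest classes, B h M and b H m, are the double crossovers. Comparing them with the parentals, only the h allele has switched, so h is the middle locus and the order is b – h – m.
b–h: (87 + 13)/800 = 0.1250; h–m: (165 + 13)/800 = 0.2225.
Expected DCO frequency = 0.1250 × 0.2225 ≈ 0.02781; observed = 13/800 ≈ 0.01625.
Coefficient of coincidence = 0.01625/0.02781 ≈ 0.58; interference = 1 − 0.58 = 0.42.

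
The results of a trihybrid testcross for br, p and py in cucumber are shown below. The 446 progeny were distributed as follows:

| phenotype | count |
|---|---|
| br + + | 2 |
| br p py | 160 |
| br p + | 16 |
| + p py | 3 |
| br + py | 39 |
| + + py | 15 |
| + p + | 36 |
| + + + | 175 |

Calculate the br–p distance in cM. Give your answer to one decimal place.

17.9 cM

The two most frequent reciprocal classes, + + + and br p py, are the parental types, so the F1 was + + + / br p py.
The two rarest classes, br + + and + p py, are the double crossovers. Comparing them with the parentals, only the br allele has switched, so br is the middle locus and the order is py – br – p.
Crossovers in the br–p interval produce the single-crossover classes + p + and br + py (36 + 39 = 75) plus the double crossovers (5).
RF(br–p) = (75 + 5) / 446 = 80/446 = 0.1794 → 17.9 cM.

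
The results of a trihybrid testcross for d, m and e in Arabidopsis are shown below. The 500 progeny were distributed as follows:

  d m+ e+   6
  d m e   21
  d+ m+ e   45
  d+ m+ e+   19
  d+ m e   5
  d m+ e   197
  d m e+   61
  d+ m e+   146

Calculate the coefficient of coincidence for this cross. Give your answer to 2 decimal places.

The two most frequent reciprocal classes, d m+ e and d+ m e+, are the parental types, so the F1 was d m+ e / d+ m e+.
The two rarest classes, d m+ e+ and d+ m e, are the double crossovers. Comparing them with the parentals, only the e allele has switched, so e is the middle locus and the order is d – e – m.
d–e: (106 + 11)/500 = 0.2340; e–m: (40 + 11)/500 = 0.1020.
Expected DCO frequency = 0.2340 × 0.1020 ≈ 0.02387; observed = 11/500 ≈ 0.02200.
Coefficient of coincidence = 0.02200/0.02387 ≈ 0.92.

0.92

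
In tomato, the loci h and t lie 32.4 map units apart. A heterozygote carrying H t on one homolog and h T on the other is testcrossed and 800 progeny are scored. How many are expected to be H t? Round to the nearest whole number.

270

A map distance of 32.4 map units corresponds to a recombination frequency of 0.324.
The F1 is H t / h T, so H t is a parental gamete class with expected frequency (1 − r)/2 = 0.676/2 = 0.3380.
Expected number = 0.3380 × 800 = 270.40 ≈ 270.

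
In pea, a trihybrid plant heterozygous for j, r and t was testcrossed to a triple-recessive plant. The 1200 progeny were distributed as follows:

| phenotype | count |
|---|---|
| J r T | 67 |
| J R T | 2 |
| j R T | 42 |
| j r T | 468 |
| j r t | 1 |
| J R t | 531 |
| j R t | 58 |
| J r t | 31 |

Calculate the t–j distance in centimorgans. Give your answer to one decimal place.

10.7 centimorgans

The two most frequent reciprocal classes, J R t and j r T, are the parental types, so the F1 was J R t / j r T.
The two rarest classes, J R T and j r t, are the double crossovers. Comparing them with the parentals, only the t allele has switched, so t is the middle locus and the order is j – t – r.
Crossovers in the j–t interval produce the single-crossover classes j R t and J r T (58 + 67 = 125) plus the double crossovers (3).
RF(j–t) = (125 + 3) / 1200 = 128/1200 = 0.1067 → 10.7 centimorgans.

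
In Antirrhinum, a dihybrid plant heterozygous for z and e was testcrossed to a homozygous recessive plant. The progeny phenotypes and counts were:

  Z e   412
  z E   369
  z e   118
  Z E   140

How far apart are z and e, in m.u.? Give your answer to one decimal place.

24.8 m.u.

The two most frequent classes, Z e (412) and z E (369), are the parental types, so the F1 was Z e / z E.
The recombinant classes are Z E and z e: 140 + 118 = 258.
Recombination frequency = 258/1039 = 0.2483 ≈ 24.8%, i.e. 24.8 m.u.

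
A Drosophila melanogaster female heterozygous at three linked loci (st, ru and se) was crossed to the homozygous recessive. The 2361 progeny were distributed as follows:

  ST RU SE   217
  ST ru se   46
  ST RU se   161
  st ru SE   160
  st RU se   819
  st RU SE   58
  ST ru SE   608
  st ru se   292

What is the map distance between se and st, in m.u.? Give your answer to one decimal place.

18.0 m.u.

The two most frequent reciprocal classes, st RU se and ST ru SE, are the parental types, so the F1 was st RU se / ST ru SE.
The two rarest classes, st RU SE and ST ru se, are the double crossovers. Comparing them with the parentals, only the se allele has switched, so se is the middle locus and the order is st – se – ru.
Crossovers in the st–se interval produce the single-crossover classes ST RU se and st ru SE (161 + 160 = 321) plus the double crossovers (104).
RF(st–se) = (321 + 104) / 2361 = 425/2361 = 0.1800 → 18.0 m.u.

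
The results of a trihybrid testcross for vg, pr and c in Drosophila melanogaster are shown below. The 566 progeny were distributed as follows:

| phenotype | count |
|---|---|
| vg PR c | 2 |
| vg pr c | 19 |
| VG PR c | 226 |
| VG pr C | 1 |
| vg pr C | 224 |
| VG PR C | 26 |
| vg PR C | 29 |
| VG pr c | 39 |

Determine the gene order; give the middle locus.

The two most frequent reciprocal classes, vg pr C and VG PR c, are the parental types, so the F1 was vg pr C / VG PR c.
The two rarest classes, VG pr C and vg PR c, are the double crossovers. Comparing them with the parentals, only the vg allele has switched, so vg is the middle locus and the order is c – vg – pr.

vg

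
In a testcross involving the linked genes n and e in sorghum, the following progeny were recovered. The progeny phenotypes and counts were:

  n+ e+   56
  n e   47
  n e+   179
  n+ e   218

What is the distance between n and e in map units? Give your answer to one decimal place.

20.6 map units

The two most frequent classes, n+ e (218) and n e+ (179), are the parental types, so the F1 was n+ e / n e+.
The recombinant classes are n+ e+ and n e: 56 + 47 = 103.
Recombination frequency = 103/500 = 0.2060 ≈ 20.6%, i.e. 20.6 map units.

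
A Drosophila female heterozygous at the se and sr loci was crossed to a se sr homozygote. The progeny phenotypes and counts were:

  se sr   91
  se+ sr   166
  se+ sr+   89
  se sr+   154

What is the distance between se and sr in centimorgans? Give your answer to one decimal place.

The two most frequent classes, se+ sr (166) and se sr+ (154), are the parental types, so the F1 was se+ sr / se sr+.
The recombinant classes are se+ sr+ and se sr: 89 + 91 = 180.
Recombination frequency = 180/500 = 0.3600 ≈ 36.0%, i.e. 36.0 centimorgans.

36.0 centimorgans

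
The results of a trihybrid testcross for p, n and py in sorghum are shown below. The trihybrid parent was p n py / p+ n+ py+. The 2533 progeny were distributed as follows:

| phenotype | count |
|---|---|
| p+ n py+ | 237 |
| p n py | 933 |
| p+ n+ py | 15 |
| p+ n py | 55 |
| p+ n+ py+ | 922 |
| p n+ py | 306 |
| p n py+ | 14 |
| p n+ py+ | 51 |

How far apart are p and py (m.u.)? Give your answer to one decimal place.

5.3 m.u.

The two rarest classes, p n py+ and p+ n+ py, are the double crossovers. Comparing them with the parentals, only the py allele has switched, so py is the middle locus and the order is p – py – n.
Crossovers in the p–py interval produce the single-crossover classes p+ n py and p n+ py+ (55 + 51 = 106) plus the double crossovers (29).
RF(p–py) = (106 + 29) / 2533 = 135/2533 = 0.0533 → 5.3 m.u.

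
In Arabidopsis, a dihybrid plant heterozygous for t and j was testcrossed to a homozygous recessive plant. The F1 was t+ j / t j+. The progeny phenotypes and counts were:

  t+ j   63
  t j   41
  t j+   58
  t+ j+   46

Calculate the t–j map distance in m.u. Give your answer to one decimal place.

The recombinant classes are t+ j+ and t j: 46 + 41 = 87.
Recombination frequency = 87/208 = 0.4183 ≈ 41.8%, i.e. 41.8 m.u.

41.8 m.u.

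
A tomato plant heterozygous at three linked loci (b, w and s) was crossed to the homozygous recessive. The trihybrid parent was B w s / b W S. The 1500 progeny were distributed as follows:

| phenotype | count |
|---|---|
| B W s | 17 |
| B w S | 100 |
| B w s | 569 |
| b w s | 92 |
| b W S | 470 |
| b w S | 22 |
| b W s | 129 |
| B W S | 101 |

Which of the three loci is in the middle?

The two rarest classes, B W s and b w S, are the double crossovers. Comparing them with the parentals, only the w allele has switched, so w is the middle locus and the order is b – w – s.

w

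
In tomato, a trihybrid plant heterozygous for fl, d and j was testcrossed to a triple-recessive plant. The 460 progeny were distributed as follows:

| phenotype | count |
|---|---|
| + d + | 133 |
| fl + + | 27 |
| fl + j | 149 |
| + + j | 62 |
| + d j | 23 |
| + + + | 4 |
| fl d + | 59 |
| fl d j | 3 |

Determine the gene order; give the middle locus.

d

The two most frequent reciprocal classes, fl + j and + d +, are the parental types, so the F1 was fl + j / + d +.
The two rarest classes, fl d j and + + +, are the double crossovers. Comparing them with the parentals, only the d allele has switched, so d is the middle locus and the order is j – d – fl.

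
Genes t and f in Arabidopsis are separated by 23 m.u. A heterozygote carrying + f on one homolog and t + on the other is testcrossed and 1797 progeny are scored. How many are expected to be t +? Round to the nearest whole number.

A map distance of 23 m.u. corresponds to a recombination frequency of 0.230.
The F1 is + f / t +, so t + is a parental gamete class with expected frequency (1 − r)/2 = 0.770/2 = 0.3850.
Expected number = 0.3850 × 1797 = 691.85 ≈ 692.

692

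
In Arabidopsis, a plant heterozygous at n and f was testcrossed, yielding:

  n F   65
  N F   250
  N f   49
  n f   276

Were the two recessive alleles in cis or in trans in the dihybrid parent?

The two most frequent classes are N F (250) and n f (276); these are the parental (non-recombinant) types.
So the F1 carried N F on one chromosome and n f on the other — the recessive alleles are on the same chromosome (cis / coupling).

cis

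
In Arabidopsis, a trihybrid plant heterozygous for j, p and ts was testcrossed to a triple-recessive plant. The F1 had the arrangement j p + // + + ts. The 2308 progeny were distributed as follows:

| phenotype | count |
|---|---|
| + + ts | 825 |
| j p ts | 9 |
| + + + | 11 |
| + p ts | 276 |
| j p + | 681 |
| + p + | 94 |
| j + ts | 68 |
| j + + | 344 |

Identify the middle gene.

The two rarest classes, j p ts and + + +, are the double crossovers. Comparing them with the parentals, only the ts allele has switched, so ts is the middle locus and the order is p – ts – j.

ts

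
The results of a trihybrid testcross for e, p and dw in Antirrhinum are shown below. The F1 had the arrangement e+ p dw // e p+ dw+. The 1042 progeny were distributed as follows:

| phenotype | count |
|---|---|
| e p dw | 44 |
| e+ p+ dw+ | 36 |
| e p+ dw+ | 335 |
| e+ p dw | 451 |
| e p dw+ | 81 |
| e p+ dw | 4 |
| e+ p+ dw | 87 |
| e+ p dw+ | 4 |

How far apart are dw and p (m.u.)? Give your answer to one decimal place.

The two rarest classes, e+ p dw+ and e p+ dw, are the double crossovers. Comparing them with the parentals, only the dw allele has switched, so dw is the middle locus and the order is e – dw – p.
Crossovers in the dw–p interval produce the single-crossover classes e+ p+ dw and e p dw+ (87 + 81 = 168) plus the double crossovers (8).
RF(dw–p) = (168 + 8) / 1042 = 176/1042 = 0.1689 → 16.9 m.u.

16.9 m.u.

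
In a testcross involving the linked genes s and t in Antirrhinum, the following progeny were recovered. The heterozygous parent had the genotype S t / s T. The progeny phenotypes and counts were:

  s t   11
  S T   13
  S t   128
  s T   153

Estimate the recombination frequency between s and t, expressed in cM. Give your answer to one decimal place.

The recombinant classes are S T and s t: 13 + 11 = 24.
Recombination frequency = 24/305 = 0.0787 ≈ 7.9%, i.e. 7.9 cM.

7.9 cM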